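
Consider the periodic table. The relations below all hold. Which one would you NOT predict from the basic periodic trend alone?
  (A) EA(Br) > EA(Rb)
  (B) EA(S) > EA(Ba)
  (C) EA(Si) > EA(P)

(C)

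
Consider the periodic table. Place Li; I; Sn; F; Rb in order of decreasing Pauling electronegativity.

Li is in period 2, group 1; F is in period 2, group 17; Rb is in period 5, group 1; Sn is in period 5, group 14; I is in period 5, group 17.
EN rises left→right (higher Z_eff, smaller atoms) and falls top→bottom (larger, more shielded atoms).
These span different periods and groups, so the two trends combine.
Li > Rb: they share group 1; the group trend gives Li the larger value.
Sn > Li: period and group pull opposite ways; the across-period shift dominates (1.96 vs 0.98).
I > Sn: I lies to the right of Sn in period 5, so the across-period effect alone puts I higher.
F > I: they share group 17; the group trend gives F the larger value.
Approximate values (Pauling): Li 0.98, F 3.98, Rb 0.82, Sn 1.96, I 2.66.
So from highest to lowest: F > I > Sn > Li > Rb.

F > I > Sn > Li > Rb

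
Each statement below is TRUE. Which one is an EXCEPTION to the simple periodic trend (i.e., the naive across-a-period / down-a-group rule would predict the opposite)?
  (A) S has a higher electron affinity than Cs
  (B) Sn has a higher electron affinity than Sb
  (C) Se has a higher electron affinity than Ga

The general trend: electron affinity increases across a period and decreases down a group.
(A) S (period 3, group 16) vs Cs (period 6, group 1): the stated order agrees with the simple trend.
(B) Sn (period 5, group 14) vs Sb (period 5, group 15): the stated order contradicts the simple trend.
(C) Se (period 4, group 16) vs Ga (period 4, group 13): the stated order agrees with the simple trend.
The exception is (B): adding an electron to Sb's half-filled 5p³ is unfavourable, so Sn has the more exothermic EA.

(B)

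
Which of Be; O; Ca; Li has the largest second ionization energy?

Li

IE_2 is the cost of taking one more electron from the +1 cation: Be⁺ still has 1 valence electron; O⁺ still has 5 valence electrons; Ca⁺ still has 1 valence electron; Li⁺ is the bare [He] core.
Pulling an electron out of a noble-gas core costs far more than removing a remaining valence electron, so Li sits at the high end of IE_2.
Valence configurations: Be⁺ [He]2s¹, O⁺ [He]2s²2p³, Ca⁺ [Ar]4s¹.
The numbers (kJ/mol): Be 1757, O 3388, Ca 1145, Li 7298.
Overall IE_2 order: Ca < Be < O < Li.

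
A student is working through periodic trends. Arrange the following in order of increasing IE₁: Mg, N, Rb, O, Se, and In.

Rb < In < Mg < Se < O < N

First ionization energy rises across a period (greater Z_eff holds electrons more tightly) and falls down a group (valence electrons are farther from the nucleus).
Here both period and group differ, so the two effects have to be weighed against each other.
In > Rb: both are in period 5; the period trend gives In the larger value.
Mg > In: the two effects oppose for this pair; the down-group effect wins (738 vs 558 kJ/mol).
Se > Mg: the two effects oppose for this pair; the across-period effect wins (941 vs 738 kJ/mol).
O > Se: O sits above Se in group 16, so the down-group effect alone puts O higher.
N > O: this pair runs against the simple trend — see the exception note.
Note the exception: N has a higher first ionization energy than O, contrary to the simple trend — pairing an electron in O's 2p⁴ costs repulsion energy, so O ionizes more easily than half-filled N (2p³).
For reference (kJ/mol): N 1402, O 1314, Mg 738, Se 941, Rb 403, In 558.
So from lowest to highest: Rb < In < Mg < Se < O < N.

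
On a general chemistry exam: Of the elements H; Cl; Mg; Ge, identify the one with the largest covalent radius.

H is in period 1, group 1; Mg is in period 3, group 2; Cl is in period 3, group 17; Ge is in period 4, group 14.
Radius decreases left→right (rising Z_eff, same n) and increases top→bottom (higher n).
Here both period and group differ, so the two effects have to be weighed against each other.
Cl > H: the two effects oppose for this pair; the down-group effect wins (99 vs 32 pm).
Ge > Cl: both effects reinforce here, so Ge is clearly the larger of the two.
Mg > Ge: the two effects oppose for this pair; the across-period effect wins (139 vs 121 pm).
Approximate values (pm): H 32, Mg 139, Cl 99, Ge 121.
The largest covalent radius among these belongs to Mg.

Mg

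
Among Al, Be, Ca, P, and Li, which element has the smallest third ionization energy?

Al

IE_3 is the cost of taking one more electron from the +2 cation: Al²⁺ still has 1 valence electron; Be²⁺ is the bare [He] core; Ca²⁺ is the bare [Ar] core; P²⁺ still has 3 valence electrons; Li²⁺ is already 1 electron into the core.
Pulling an electron out of a noble-gas core costs far more than removing a remaining valence electron, so Ca, Li and Be sit at the high end of IE_3.
Valence configurations: Al²⁺ [Ne]3s¹, P²⁺ [Ne]3s²3p¹.
Approximate IE_3 values (kJ/mol): Al 2745, Be 14849, Ca 4912, P 2914, Li 11815.
Overall IE_3 order: Al < P < Ca < Li < Be.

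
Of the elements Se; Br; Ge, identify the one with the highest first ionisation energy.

Br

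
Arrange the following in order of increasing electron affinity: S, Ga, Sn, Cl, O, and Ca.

Ca < Ga < Sn < O < S < Cl

O is in period 2, group 16; S is in period 3, group 16; Cl is in period 3, group 17; Ca is in period 4, group 2; Ga is in period 4, group 13; Sn is in period 5, group 14.
Adding an electron releases more energy for atoms nearer the top right (short of the noble gases).
Neither a single period nor a single group — weigh both effects.
Ga > Ca: both are in period 4; the period trend gives Ga the larger value.
Sn > Ga: period and group pull opposite ways; the across-period shift dominates (107 vs 29 kJ/mol).
O > Sn: both effects reinforce here, so O is clearly the higher of the two.
S > O: this pair runs against the simple trend — see the exception note.
Cl > S: Cl lies to the right of S in period 3, so the across-period effect alone puts Cl higher.
Note the exception: S has a higher electron affinity than O, contrary to the simple trend — the compact 2p subshell of O repels the added electron more than S's larger 3p does.
For reference (kJ/mol): O 141, S 200, Cl 349, Ca 2, Ga 29, Sn 107.
So from lowest to highest: Ca < Ga < Sn < O < S < Cl.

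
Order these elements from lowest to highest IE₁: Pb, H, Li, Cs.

Cs, Li, Pb, H

Across a period the outer electron is held more tightly (higher IE₁); down a group it sits in a higher shell, more shielded, and comes off more easily.
These span different periods and groups, so the two trends combine.
Li > Cs: they share group 1; the group trend gives Li the larger value.
Pb > Li: the two effects oppose for this pair; the across-period effect wins (716 vs 520 kJ/mol).
H > Pb: period and group pull opposite ways; the down-group shift dominates (1312 vs 716 kJ/mol).
Tabulated first ionization energy (kJ/mol): H 1312, Li 520, Cs 376, Pb 716.
So from lowest to highest: Cs < Li < Pb < H.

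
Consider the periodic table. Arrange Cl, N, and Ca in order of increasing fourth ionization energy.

After 3 electrons have been removed, what remains? Cl³⁺ still has 4 valence electrons; N³⁺ still has 2 valence electrons; Ca³⁺ is already 1 electron into the core.
Usually core removal costs more than valence removal, but here the competition is close: a tightly held n=2 valence electron can cost more to remove than an n=3 core electron, so the actual values have to decide it.
Valence configurations: Cl³⁺ [Ne]3s²3p², N³⁺ [He]2s².
Approximate IE_4 values (kJ/mol): Cl 5159, N 7475, Ca 6491.
So the fourth ionization energies run Cl < Ca < N.

Cl < Ca < N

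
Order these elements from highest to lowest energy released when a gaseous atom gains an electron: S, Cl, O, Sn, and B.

Cl > S > O > Sn > B

B is in period 2, group 13; O is in period 2, group 16; S is in period 3, group 16; Cl is in period 3, group 17; Sn is in period 5, group 14.
EA tends to increase across a period and decrease down a group, though the pattern is less regular than for IE or radius.
Neither a single period nor a single group — weigh both effects.
Sn > B: period and group pull opposite ways; the across-period shift dominates (107 vs 27 kJ/mol).
O > Sn: both effects reinforce here, so O is clearly the higher of the two.
S > O: this pair runs against the simple trend — see the exception note.
Cl > S: Cl lies to the right of S in period 3, so the across-period effect alone puts Cl higher.
Note the exception: S has a higher electron affinity than O, contrary to the simple trend — the compact 2p subshell of O repels the added electron more than S's larger 3p does.
Approximate values (kJ/mol): B 27, O 141, S 200, Cl 349, Sn 107.
So from highest to lowest: Cl > S > O > Sn > B.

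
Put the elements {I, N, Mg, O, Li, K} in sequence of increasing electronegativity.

K < Li < Mg < I < N < O

Li is in period 2, group 1; N is in period 2, group 15; O is in period 2, group 16; Mg is in period 3, group 2; K is in period 4, group 1; I is in period 5, group 17.
Smaller atoms with higher effective nuclear charge are more electronegative.
These span different periods and groups, so the two trends combine.
Li > K: Li sits above K in group 1, so the down-group effect alone puts Li higher.
Mg > Li: period and group pull opposite ways; the across-period shift dominates (1.31 vs 0.98).
I > Mg: the two effects oppose for this pair; the across-period effect wins (2.66 vs 1.31).
N > I: period and group pull opposite ways; the down-group shift dominates (3.04 vs 2.66).
O > N: O lies to the right of N in period 2, so the across-period effect alone puts O higher.
For reference (Pauling): Li 0.98, N 3.04, O 3.44, Mg 1.31, K 0.82, I 2.66.
So from lowest to highest: K < Li < Mg < I < N < O.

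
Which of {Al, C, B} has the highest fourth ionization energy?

B

Consider each +3 ion: Al³⁺ is the bare [Ne] core; C³⁺ still has 1 valence electron; B³⁺ is the bare [He] core.
Core electrons are held far more tightly than valence electrons, so Al and B top the IE_4 order.
The numbers (kJ/mol): Al 11577, C 6223, B 25026.
So the fourth ionization energies run C < Al < B.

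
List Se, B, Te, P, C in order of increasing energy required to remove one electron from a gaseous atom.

B < Te < Se < P < C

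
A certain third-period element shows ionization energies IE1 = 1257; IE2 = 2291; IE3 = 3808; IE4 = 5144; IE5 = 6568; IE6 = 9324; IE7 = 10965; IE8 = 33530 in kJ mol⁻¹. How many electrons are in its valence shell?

7

Look for the largest jump between consecutive ionization energies: IE8/IE7 ≈ 3.1, far larger than any earlier ratio.
That jump marks the point where a core electron is being removed. So the atom has 7 valence electrons.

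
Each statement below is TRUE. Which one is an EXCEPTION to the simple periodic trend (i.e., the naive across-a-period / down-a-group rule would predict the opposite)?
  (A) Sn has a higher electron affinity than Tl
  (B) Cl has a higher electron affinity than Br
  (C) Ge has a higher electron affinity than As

(C)

The general trend: electron affinity increases across a period and decreases down a group.
(A) Sn (period 5, group 14) vs Tl (period 6, group 13): the stated order agrees with the simple trend.
(B) Cl (period 3, group 17) vs Br (period 4, group 17): the stated order agrees with the simple trend.
(C) Ge (period 4, group 14) vs As (period 4, group 15): the stated order contradicts the simple trend.
The exception is (C): adding an electron to As's half-filled 4p³ is unfavourable, so Ge (4p²) has the more exothermic EA.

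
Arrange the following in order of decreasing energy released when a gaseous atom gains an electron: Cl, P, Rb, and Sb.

P is in period 3, group 15; Cl is in period 3, group 17; Rb is in period 5, group 1; Sb is in period 5, group 15.
Electron affinity generally becomes more exothermic across a period toward the halogens and less exothermic down a group.
Here both period and group differ, so the two effects have to be weighed against each other.
P > Rb: relative to Rb, both the across-period and down-group shifts push P's electron affinity up.
Sb > P: this pair runs against the simple trend — see the exception note.
Cl > Sb: relative to Sb, both the across-period and down-group shifts push Cl's electron affinity up.
Note the exception: Sb has a higher electron affinity than P, contrary to the simple trend — both are half-filled np³, but the pairing/repulsion penalty for the added electron shrinks as the p orbitals become larger and more diffuse down the group, and for Sb that outweighs the weaker nuclear attraction.
Tabulated electron affinity (kJ/mol): P 72, Cl 349, Rb 47, Sb 103.
So from highest to lowest: Cl > Sb > P > Rb.

Cl > Sb > P > Rb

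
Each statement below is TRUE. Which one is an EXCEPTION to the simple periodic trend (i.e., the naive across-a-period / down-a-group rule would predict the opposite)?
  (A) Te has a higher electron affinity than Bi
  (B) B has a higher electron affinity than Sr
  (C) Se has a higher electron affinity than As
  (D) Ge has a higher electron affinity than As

(D)

The general trend: electron affinity increases across a period and decreases down a group.
(A) Te (period 5, group 16) vs Bi (period 6, group 15): the stated order agrees with the simple trend.
(B) B (period 2, group 13) vs Sr (period 5, group 2): the stated order agrees with the simple trend.
(C) Se (period 4, group 16) vs As (period 4, group 15): the stated order agrees with the simple trend.
(D) Ge (period 4, group 14) vs As (period 4, group 15): the stated order contradicts the simple trend.
The exception is (D): adding an electron to As's half-filled 4p³ is unfavourable, so Ge (4p²) has the more exothermic EA.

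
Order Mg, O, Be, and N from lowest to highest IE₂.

Mg, Be, N, O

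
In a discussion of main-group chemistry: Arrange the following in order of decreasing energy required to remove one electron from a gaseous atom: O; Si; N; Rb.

N > O > Si > Rb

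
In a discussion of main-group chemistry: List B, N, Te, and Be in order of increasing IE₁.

B < Te < Be < N

First ionization energy rises across a period (greater Z_eff holds electrons more tightly) and falls down a group (valence electrons are farther from the nucleus).
Neither a single period nor a single group — weigh both effects.
Te > B: the two effects oppose for this pair; the across-period effect wins (869 vs 801 kJ/mol).
Be > Te: the two effects oppose for this pair; the down-group effect wins (900 vs 869 kJ/mol).
N > Be: both are in period 2; the period trend gives N the larger value.
Note the exception: Be has a higher first ionization energy than B, contrary to the simple trend — removing B's lone 2p electron is easier than breaking Be's filled 2s².
Tabulated first ionization energy (kJ/mol): Be 900, B 801, N 1402, Te 869.
So from lowest to highest: B < Te < Be < N.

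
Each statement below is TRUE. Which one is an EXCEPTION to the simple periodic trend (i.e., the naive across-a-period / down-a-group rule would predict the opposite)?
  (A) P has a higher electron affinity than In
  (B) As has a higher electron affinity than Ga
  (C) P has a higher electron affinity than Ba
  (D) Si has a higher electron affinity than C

The general trend: electron affinity increases across a period and decreases down a group.
(A) P (period 3, group 15) vs In (period 5, group 13): the stated order agrees with the simple trend.
(B) As (period 4, group 15) vs Ga (period 4, group 13): the stated order agrees with the simple trend.
(C) P (period 3, group 15) vs Ba (period 6, group 2): the stated order agrees with the simple trend.
(D) Si (period 3, group 14) vs C (period 2, group 14): the stated order contradicts the simple trend.
The exception is (D): Si's larger, more diffuse 3p orbitals accept an added electron slightly more readily than C's compact 2p.

(D)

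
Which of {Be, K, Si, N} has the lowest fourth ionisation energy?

Si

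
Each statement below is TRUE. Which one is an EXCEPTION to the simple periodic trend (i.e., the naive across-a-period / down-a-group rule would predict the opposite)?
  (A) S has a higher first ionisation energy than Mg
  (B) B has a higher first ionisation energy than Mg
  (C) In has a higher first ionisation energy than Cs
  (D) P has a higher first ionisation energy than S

(D)

The general trend: first ionisation energy increases across a period and decreases down a group.
(A) S (period 3, group 16) vs Mg (period 3, group 2): the stated order agrees with the simple trend.
(B) B (period 2, group 13) vs Mg (period 3, group 2): the stated order agrees with the simple trend.
(C) In (period 5, group 13) vs Cs (period 6, group 1): the stated order agrees with the simple trend.
(D) P (period 3, group 15) vs S (period 3, group 16): the stated order contradicts the simple trend.
The exception is (D): S (3p⁴) ionizes more easily than half-filled P (3p³) because the paired 3p electron in S is pushed out by e⁻–e⁻ repulsion.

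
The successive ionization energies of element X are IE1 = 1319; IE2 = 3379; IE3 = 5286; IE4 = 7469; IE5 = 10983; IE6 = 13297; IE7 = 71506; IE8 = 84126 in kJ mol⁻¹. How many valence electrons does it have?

6

Look for the largest jump between consecutive ionization energies: IE7/IE6 ≈ 5.4, far larger than any earlier ratio.
That jump marks the point where a core electron is being removed. So the atom has 6 valence electrons.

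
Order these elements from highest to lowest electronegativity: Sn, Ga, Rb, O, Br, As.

O > Br > As > Sn > Ga > Rb

O is in period 2, group 16; Ga is in period 4, group 13; As is in period 4, group 15; Br is in period 4, group 17; Rb is in period 5, group 1; Sn is in period 5, group 14.
Smaller atoms with higher effective nuclear charge are more electronegative.
Here both period and group differ, so the two effects have to be weighed against each other.
Ga > Rb: both effects reinforce here, so Ga is clearly the higher of the two.
Sn > Ga: the two effects oppose for this pair; the across-period effect wins (1.96 vs 1.81).
As > Sn: both effects reinforce here, so As is clearly the higher of the two.
Br > As: both are in period 4; the period trend gives Br the larger value.
O > Br: period and group pull opposite ways; the down-group shift dominates (3.44 vs 2.96).
Tabulated electronegativity (Pauling): O 3.44, Ga 1.81, As 2.18, Br 2.96, Rb 0.82, Sn 1.96.
So from highest to lowest: O > Br > As > Sn > Ga > Rb.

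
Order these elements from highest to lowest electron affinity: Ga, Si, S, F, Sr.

Electron affinity generally becomes more exothermic across a period toward the halogens and less exothermic down a group.
These span different periods and groups, so the two trends combine.
Ga > Sr: relative to Sr, both the across-period and down-group shifts push Ga's electron affinity up.
Si > Ga: relative to Ga, both the across-period and down-group shifts push Si's electron affinity up.
S > Si: both are in period 3; the period trend gives S the larger value.
F > S: both effects reinforce here, so F is clearly the higher of the two.
For reference (kJ/mol): F 328, Si 134, S 200, Ga 29, Sr 5.
So from highest to lowest: F > S > Si > Ga > Sr.

F, S, Si, Ga, Sr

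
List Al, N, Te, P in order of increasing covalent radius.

N < P < Al < Te

Across a period the added protons contract the valence shell; down a group each new principal shell makes the atom larger.
These span different periods and groups, so the two trends combine.
P > N: P sits below N in group 15, so the down-group effect alone puts P larger.
Al > P: both are in period 3; the period trend gives Al the larger value.
Te > Al: the two effects oppose for this pair; the down-group effect wins (136 vs 126 pm).
For reference (pm): N 71, Al 126, P 111, Te 136.
So from smallest to largest: N < P < Al < Te.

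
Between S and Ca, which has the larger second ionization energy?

S

Consider each +1 ion: S⁺ still has 5 valence electrons; Ca⁺ still has 1 valence electron.
All are still removing valence electrons, so compare the +1 ions as you would atoms: IE_2 generally rises across a period (higher Z_eff) and falls down a group (larger shell), subject to the usual subshell exceptions.
Valence configurations: S⁺ [Ne]3s²3p³, Ca⁺ [Ar]4s¹.
Approximate IE_2 values (kJ/mol): S 2252, Ca 1145.
Hence IE_2: Ca < S.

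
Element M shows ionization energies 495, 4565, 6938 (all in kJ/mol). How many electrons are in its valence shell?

1

Look for the largest jump between consecutive ionization energies: IE2/IE1 ≈ 9.2, far larger than any earlier ratio.
That jump marks the point where a core electron is being removed. So the atom has 1 valence electron.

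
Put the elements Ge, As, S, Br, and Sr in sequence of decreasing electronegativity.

Br, S, As, Ge, Sr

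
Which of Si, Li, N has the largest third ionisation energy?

Li

IE_3 is the cost of taking one more electron from the +2 cation: Si²⁺ still has 2 valence electrons; Li²⁺ is already 1 electron into the core; N²⁺ still has 3 valence electrons.
Breaking into a closed-shell core is much more expensive than removing a leftover valence electron — Li has the largest IE_3 here.
Valence configurations: Si²⁺ [Ne]3s², N²⁺ [He]2s²2p¹.
Approximate IE_3 values (kJ/mol): Si 3232, Li 11815, N 4578.
So the third ionization energies run Si < N < Li.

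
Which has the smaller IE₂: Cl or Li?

IE_2 is the cost of taking one more electron from the +1 cation: Cl⁺ still has 6 valence electrons; Li⁺ is the bare [He] core.
Breaking into a closed-shell core is much more expensive than removing a leftover valence electron — Li has the largest IE_2 here.
Tabulated IE_2 (kJ/mol): Cl 2298, Li 7298.
So the second ionization energies run Cl < Li.

Cl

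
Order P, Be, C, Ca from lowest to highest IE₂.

Ca, Be, P, C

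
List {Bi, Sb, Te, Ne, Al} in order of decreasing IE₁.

Ne > Te > Sb > Bi > Al

Ne is in period 2, group 18; Al is in period 3, group 13; Sb is in period 5, group 15; Te is in period 5, group 16; Bi is in period 6, group 15.
IE₁ increases left→right with effective nuclear charge and decreases top→bottom as the valence shell moves farther out.
These span different periods and groups, so the two trends combine.
Bi > Al: the two effects oppose for this pair; the across-period effect wins (703 vs 578 kJ/mol).
Sb > Bi: they share group 15; the group trend gives Sb the larger value.
Te > Sb: both are in period 5; the period trend gives Te the larger value.
Ne > Te: both effects reinforce here, so Ne is clearly the higher of the two.
Tabulated first ionization energy (kJ/mol): Ne 2081, Al 578, Sb 831, Te 869, Bi 703.
So from highest to lowest: Ne > Te > Sb > Bi > Al.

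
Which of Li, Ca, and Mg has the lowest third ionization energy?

Ca

After 2 electrons have been removed, what remains? Li²⁺ is already 1 electron into the core; Ca²⁺ is the bare [Ar] core; Mg²⁺ is the bare [Ne] core.
All of these are removing an electron from a noble-gas core or deeper; the smaller core (lower principal quantum number) is held far more tightly, and within a period the higher nuclear charge binds the same core more tightly.
Tabulated IE_3 (kJ/mol): Li 11815, Ca 4912, Mg 7733.
So the third ionization energies run Ca < Mg < Li.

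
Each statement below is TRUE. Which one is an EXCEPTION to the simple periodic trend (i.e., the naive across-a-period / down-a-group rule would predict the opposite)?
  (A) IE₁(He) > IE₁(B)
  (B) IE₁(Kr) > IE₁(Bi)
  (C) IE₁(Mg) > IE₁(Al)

The general trend: IE₁ increases across a period and decreases down a group.
(A) He (period 1, group 18) vs B (period 2, group 13): the stated order agrees with the simple trend.
(B) Kr (period 4, group 18) vs Bi (period 6, group 15): the stated order agrees with the simple trend.
(C) Mg (period 3, group 2) vs Al (period 3, group 13): the stated order contradicts the simple trend.
The exception is (C): Al's single 3p electron is easier to remove than one from Mg's filled 3s².

(C)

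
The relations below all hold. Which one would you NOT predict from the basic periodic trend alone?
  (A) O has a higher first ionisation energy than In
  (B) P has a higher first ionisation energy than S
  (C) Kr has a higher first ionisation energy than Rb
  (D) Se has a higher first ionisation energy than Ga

The general trend: first ionisation energy increases across a period and decreases down a group.
(A) O (period 2, group 16) vs In (period 5, group 13): the stated order agrees with the simple trend.
(B) P (period 3, group 15) vs S (period 3, group 16): the stated order contradicts the simple trend.
(C) Kr (period 4, group 18) vs Rb (period 5, group 1): the stated order agrees with the simple trend.
(D) Se (period 4, group 16) vs Ga (period 4, group 13): the stated order agrees with the simple trend.
The exception is (B): S (3p⁴) ionizes more easily than half-filled P (3p³) because the paired 3p electron in S is pushed out by e⁻–e⁻ repulsion.

(B)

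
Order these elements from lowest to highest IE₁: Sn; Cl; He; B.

Sn < B < Cl < He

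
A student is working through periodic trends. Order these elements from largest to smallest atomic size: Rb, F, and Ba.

Rb > Ba > F

Across a period the added protons contract the valence shell; down a group each new principal shell makes the atom larger.
Neither a single period nor a single group — weigh both effects.
Ba > F: both effects reinforce here, so Ba is clearly the larger of the two.
Rb > Ba: period and group pull opposite ways; the across-period shift dominates (210 vs 196 pm).
Tabulated atomic radius (pm): F 64, Rb 210, Ba 196.
So from largest to smallest: Rb > Ba > F.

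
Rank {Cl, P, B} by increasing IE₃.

IE_3 is the cost of taking one more electron from the +2 cation: Cl²⁺ still has 5 valence electrons; P²⁺ still has 3 valence electrons; B²⁺ still has 1 valence electron.
All are still removing valence electrons, so compare the +2 ions as you would atoms: IE_3 generally rises across a period (higher Z_eff) and falls down a group (larger shell), subject to the usual subshell exceptions.
Valence configurations: Cl²⁺ [Ne]3s²3p³, P²⁺ [Ne]3s²3p¹, B²⁺ [He]2s¹.
Approximate IE_3 values (kJ/mol): Cl 3822, P 2914, B 3660.
Overall IE_3 order: P < B < Cl.

P < B < Cl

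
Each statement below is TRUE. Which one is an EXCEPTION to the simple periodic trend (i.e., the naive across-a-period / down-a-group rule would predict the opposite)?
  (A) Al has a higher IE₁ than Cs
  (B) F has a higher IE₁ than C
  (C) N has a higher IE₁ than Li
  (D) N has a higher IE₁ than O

(D)

The general trend: IE₁ increases across a period and decreases down a group.
(A) Al (period 3, group 13) vs Cs (period 6, group 1): the stated order agrees with the simple trend.
(B) F (period 2, group 17) vs C (period 2, group 14): the stated order agrees with the simple trend.
(C) N (period 2, group 15) vs Li (period 2, group 1): the stated order agrees with the simple trend.
(D) N (period 2, group 15) vs O (period 2, group 16): the stated order contradicts the simple trend.
The exception is (D): pairing an electron in O's 2p⁴ costs repulsion energy, so O ionizes more easily than half-filled N (2p³).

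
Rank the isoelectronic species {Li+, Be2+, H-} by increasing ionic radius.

Be2+ < Li+ < H-

All of these have 2 electrons, so size is governed by nuclear charge alone: the more protons, the stronger the pull on the same electron cloud, and the smaller the ion.
Nuclear charges: Be2+ (Z=4), Li+ (Z=3), H- (Z=1).
Smallest to largest: Be2+ < Li+ < H-.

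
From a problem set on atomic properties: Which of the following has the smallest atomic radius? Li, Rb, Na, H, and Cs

H

H is in period 1, group 1; Li is in period 2, group 1; Na is in period 3, group 1; Rb is in period 5, group 1; Cs is in period 6, group 1.
Atomic radius shrinks across a period as nuclear charge pulls the same shell inward, and grows down a group as new shells are added.
All are in group 1, so atomic radius increases down the group.
The smallest atomic radius among these belongs to H.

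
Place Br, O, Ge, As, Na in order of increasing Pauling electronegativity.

Na < Ge < As < Br < O

O is in period 2, group 16; Na is in period 3, group 1; Ge is in period 4, group 14; As is in period 4, group 15; Br is in period 4, group 17.
Atoms toward the upper right of the periodic table pull bonding electrons most strongly.
Here both period and group differ, so the two effects have to be weighed against each other.
Ge > Na: the two effects oppose for this pair; the across-period effect wins (2.01 vs 0.93).
As > Ge: both are in period 4; the period trend gives As the larger value.
Br > As: Br lies to the right of As in period 4, so the across-period effect alone puts Br higher.
O > Br: the two effects oppose for this pair; the down-group effect wins (3.44 vs 2.96).
For reference (Pauling): O 3.44, Na 0.93, Ge 2.01, As 2.18, Br 2.96.
So from lowest to highest: Na < Ge < As < Br < O.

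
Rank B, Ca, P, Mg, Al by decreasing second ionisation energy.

B > P > Al > Mg > Ca

The second ionization energy removes an electron from the +1 ion. For each element: B⁺ still has 2 valence electrons; Ca⁺ still has 1 valence electron; P⁺ still has 4 valence electrons; Mg⁺ still has 1 valence electron; Al⁺ still has 2 valence electrons.
All are still removing valence electrons, so compare the +1 ions as you would atoms: IE_2 generally rises across a period (higher Z_eff) and falls down a group (larger shell), subject to the usual subshell exceptions.
Valence configurations: B⁺ [He]2s², Ca⁺ [Ar]4s¹, P⁺ [Ne]3s²3p², Mg⁺ [Ne]3s¹, Al⁺ [Ne]3s².
Approximate IE_2 values (kJ/mol): B 2427, Ca 1145, P 1907, Mg 1451, Al 1817.
Hence IE_2: Ca < Mg < Al < P < B.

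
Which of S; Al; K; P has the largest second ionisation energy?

The second ionization energy removes an electron from the +1 ion. For each element: S⁺ still has 5 valence electrons; Al⁺ still has 2 valence electrons; K⁺ is the bare [Ar] core; P⁺ still has 4 valence electrons.
Pulling an electron out of a noble-gas core costs far more than removing a remaining valence electron, so K sits at the high end of IE_2.
Valence configurations: S⁺ [Ne]3s²3p³, Al⁺ [Ne]3s², P⁺ [Ne]3s²3p².
Approximate IE_2 values (kJ/mol): S 2252, Al 1817, K 3052, P 1907.
Hence IE_2: Al < P < S < K.

K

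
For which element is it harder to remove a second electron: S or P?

S

The second ionization energy removes an electron from the +1 ion. For each element: S⁺ still has 5 valence electrons; P⁺ still has 4 valence electrons.
All are still removing valence electrons, so compare the +1 ions as you would atoms: IE_2 generally rises across a period (higher Z_eff) and falls down a group (larger shell), subject to the usual subshell exceptions.
Valence configurations: S⁺ [Ne]3s²3p³, P⁺ [Ne]3s²3p².
The numbers (kJ/mol): S 2252, P 1907.
Overall IE_2 order: P < S.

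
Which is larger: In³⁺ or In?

Forming In³⁺ removes 3 electrons from In. Fewer electrons for the same nuclear charge means less shielding and a higher Z_eff on the remaining electrons, and for main-group metals the entire outer shell is lost.
A cation is smaller than its parent atom: In³⁺ < In.

In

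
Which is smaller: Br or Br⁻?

Forming Br⁻ adds 1 electron to Br. More electron–electron repulsion in the same shell, with unchanged nuclear charge, lets the cloud expand.
An anion is larger than its parent atom: Br⁻ > Br.

Br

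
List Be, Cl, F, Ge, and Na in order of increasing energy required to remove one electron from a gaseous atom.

Na, Ge, Be, Cl, F

Be is in period 2, group 2; F is in period 2, group 17; Na is in period 3, group 1; Cl is in period 3, group 17; Ge is in period 4, group 14.
Removing the outermost electron gets harder across a period and easier down a group.
These span different periods and groups, so the two trends combine.
Ge > Na: the two effects oppose for this pair; the across-period effect wins (762 vs 496 kJ/mol).
Be > Ge: period and group pull opposite ways; the down-group shift dominates (900 vs 762 kJ/mol).
Cl > Be: period and group pull opposite ways; the across-period shift dominates (1251 vs 900 kJ/mol).
F > Cl: F sits above Cl in group 17, so the down-group effect alone puts F higher.
Approximate values (kJ/mol): Be 900, F 1681, Na 496, Cl 1251, Ge 762.
So from lowest to highest: Na < Ge < Be < Cl < F.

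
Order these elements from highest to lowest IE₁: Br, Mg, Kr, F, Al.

F, Kr, Br, Mg, Al

F is in period 2, group 17; Mg is in period 3, group 2; Al is in period 3, group 13; Br is in period 4, group 17; Kr is in period 4, group 18.
Removing the outermost electron gets harder across a period and easier down a group.
Neither a single period nor a single group — weigh both effects.
Mg > Al: this pair runs against the simple trend — see the exception note.
Br > Mg: period and group pull opposite ways; the across-period shift dominates (1140 vs 738 kJ/mol).
Kr > Br: both are in period 4; the period trend gives Kr the larger value.
F > Kr: period and group pull opposite ways; the down-group shift dominates (1681 vs 1351 kJ/mol).
Note the exception: Mg has a higher first ionization energy than Al, contrary to the simple trend — Al's single 3p electron is easier to remove than one from Mg's filled 3s².
Approximate values (kJ/mol): F 1681, Mg 738, Al 578, Br 1140, Kr 1351.
So from highest to lowest: F > Kr > Br > Mg > Al.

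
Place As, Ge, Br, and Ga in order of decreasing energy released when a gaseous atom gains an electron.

Atoms with high Z_eff and room in the valence shell (especially the halogens) have the most exothermic electron affinities.
All lie in period 4; the across-period trend (electron affinity increases left to right) applies, with the exception below.
Note the exception: Ge has a higher electron affinity than As, contrary to the simple trend — adding an electron to As's half-filled 4p³ is unfavourable, so Ge (4p²) has the more exothermic EA.
Tabulated electron affinity (kJ/mol): Ga 29, Ge 119, As 78, Br 325.
So from highest to lowest: Br > Ge > As > Ga.

Br > Ge > As > Ga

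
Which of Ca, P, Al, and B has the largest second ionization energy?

B

The second ionization energy removes an electron from the +1 ion. For each element: Ca⁺ still has 1 valence electron; P⁺ still has 4 valence electrons; Al⁺ still has 2 valence electrons; B⁺ still has 2 valence electrons.
All are still removing valence electrons, so compare the +1 ions as you would atoms: IE_2 generally rises across a period (higher Z_eff) and falls down a group (larger shell), subject to the usual subshell exceptions.
Valence configurations: Ca⁺ [Ar]4s¹, P⁺ [Ne]3s²3p², Al⁺ [Ne]3s², B⁺ [He]2s².
Tabulated IE_2 (kJ/mol): Ca 1145, P 1907, Al 1817, B 2427.
Hence IE_2: Ca < Al < P < B.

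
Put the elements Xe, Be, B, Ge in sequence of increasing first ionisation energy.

Ge < B < Be < Xe

Be is in period 2, group 2; B is in period 2, group 13; Ge is in period 4, group 14; Xe is in period 5, group 18.
Removing the outermost electron gets harder across a period and easier down a group.
Here both period and group differ, so the two effects have to be weighed against each other.
B > Ge: the two effects oppose for this pair; the down-group effect wins (801 vs 762 kJ/mol).
Be > B: this pair runs against the simple trend — see the exception note.
Xe > Be: period and group pull opposite ways; the across-period shift dominates (1170 vs 900 kJ/mol).
Note the exception: Be has a higher first ionization energy than B, contrary to the simple trend — removing B's lone 2p electron is easier than breaking Be's filled 2s².
Tabulated first ionization energy (kJ/mol): Be 900, B 801, Ge 762, Xe 1170.
So from lowest to highest: Ge < B < Be < Xe.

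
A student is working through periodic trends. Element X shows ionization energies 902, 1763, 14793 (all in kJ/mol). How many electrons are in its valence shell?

2

Look for the largest jump between consecutive ionization energies: IE3/IE2 ≈ 8.4, far larger than any earlier ratio.
That jump marks the point where a core electron is being removed. So the atom has 2 valence electrons.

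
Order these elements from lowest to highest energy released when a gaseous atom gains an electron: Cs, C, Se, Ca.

C is in period 2, group 14; Ca is in period 4, group 2; Se is in period 4, group 16; Cs is in period 6, group 1.
Electron affinity generally becomes more exothermic across a period toward the halogens and less exothermic down a group.
These span different periods and groups, so the two trends combine.
Cs > Ca: this pair runs against the simple trend — see the exception note.
C > Cs: relative to Cs, both the across-period and down-group shifts push C's electron affinity up.
Se > C: the two effects oppose for this pair; the across-period effect wins (195 vs 122 kJ/mol).
Note the exception: Cs has a higher electron affinity than Ca, contrary to the simple trend — adding an electron to Ca (ns²) has to open a new, higher-energy np subshell, which is unfavourable.
Tabulated electron affinity (kJ/mol): C 122, Ca 2, Se 195, Cs 46.
So from lowest to highest: Ca < Cs < C < Se.

Ca, Cs, C, Se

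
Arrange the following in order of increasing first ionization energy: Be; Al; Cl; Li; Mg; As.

Li < Al < Mg < Be < As < Cl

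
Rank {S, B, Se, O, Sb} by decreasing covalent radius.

Sb, Se, S, B, O

B is in period 2, group 13; O is in period 2, group 16; S is in period 3, group 16; Se is in period 4, group 16; Sb is in period 5, group 15.
Moving right in a period, electrons are added to the same shell under a stronger nuclear pull, so atoms get smaller; moving down, a new shell is opened and atoms get larger.
Neither a single period nor a single group — weigh both effects.
B > O: B lies to the left of O in period 2, so the across-period effect alone puts B larger.
S > B: period and group pull opposite ways; the down-group shift dominates (103 vs 85 pm).
Se > S: they share group 16; the group trend gives Se the larger value.
Sb > Se: both effects reinforce here, so Sb is clearly the larger of the two.
Approximate values (pm): B 85, O 63, S 103, Se 116, Sb 140.
So from largest to smallest: Sb > Se > S > B > O.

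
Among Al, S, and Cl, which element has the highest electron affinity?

Cl

Adding an electron releases more energy for atoms nearer the top right (short of the noble gases).
All lie in period 3, so electron affinity increases left to right.
The highest electron affinity among these belongs to Cl.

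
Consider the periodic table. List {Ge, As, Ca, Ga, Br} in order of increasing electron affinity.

Ca, Ga, As, Ge, Br

Ca is in period 4, group 2; Ga is in period 4, group 13; Ge is in period 4, group 14; As is in period 4, group 15; Br is in period 4, group 17.
Atoms with high Z_eff and room in the valence shell (especially the halogens) have the most exothermic electron affinities.
All lie in period 4; the across-period trend (electron affinity increases left to right) applies, with the exception below.
Note the exception: Ge has a higher electron affinity than As, contrary to the simple trend — adding an electron to As's half-filled 4p³ is unfavourable, so Ge (4p²) has the more exothermic EA.
Approximate values (kJ/mol): Ca 2, Ga 29, Ge 119, As 78, Br 325.
So from lowest to highest: Ca < Ga < As < Ge < Br.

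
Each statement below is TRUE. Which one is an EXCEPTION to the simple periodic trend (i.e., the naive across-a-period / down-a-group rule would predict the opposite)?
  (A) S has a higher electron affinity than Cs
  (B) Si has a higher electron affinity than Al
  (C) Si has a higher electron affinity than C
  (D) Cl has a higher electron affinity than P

The general trend: electron affinity increases across a period and decreases down a group.
(A) S (period 3, group 16) vs Cs (period 6, group 1): the stated order agrees with the simple trend.
(B) Si (period 3, group 14) vs Al (period 3, group 13): the stated order agrees with the simple trend.
(C) Si (period 3, group 14) vs C (period 2, group 14): the stated order contradicts the simple trend.
(D) Cl (period 3, group 17) vs P (period 3, group 15): the stated order agrees with the simple trend.
The exception is (C): Si's larger, more diffuse 3p orbitals accept an added electron slightly more readily than C's compact 2p.

(C)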